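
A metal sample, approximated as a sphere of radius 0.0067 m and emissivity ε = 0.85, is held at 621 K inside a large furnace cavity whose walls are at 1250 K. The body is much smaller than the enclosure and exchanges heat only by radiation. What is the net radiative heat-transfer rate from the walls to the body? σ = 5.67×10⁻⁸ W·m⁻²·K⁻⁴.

For a small grey body in a large enclosure: P_net = εσA(T_body⁴ − T_wall⁴).
A = 4πr² = 5.641×10⁻⁴ m²; T_body⁴ − T_wall⁴ = 1.487×10¹¹ − 2.441×10¹² = -2.293×10¹² K⁴.
|P_net| = 0.85·5.67×10⁻⁸·5.641×10⁻⁴·2.293×10¹².

P_net ≈ 62.3 W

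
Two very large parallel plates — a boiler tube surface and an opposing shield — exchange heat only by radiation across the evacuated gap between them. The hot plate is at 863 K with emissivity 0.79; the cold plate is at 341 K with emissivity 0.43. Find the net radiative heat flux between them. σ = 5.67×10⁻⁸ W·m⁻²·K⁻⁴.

q ≈ 11800 W/m²

For two infinite grey parallel plates, q = σ(T₁⁴ − T₂⁴)/(1/ε₁ + 1/ε₂ − 1).
T₁⁴ − T₂⁴ = 5.547×10¹¹ − 1.352×10¹⁰ = 5.412×10¹¹ K⁴.
1/ε₁ + 1/ε₂ − 1 = 1.266 + 2.326 − 1 = 2.591.
q = 5.67×10⁻⁸ × 5.412×10¹¹ / 2.591.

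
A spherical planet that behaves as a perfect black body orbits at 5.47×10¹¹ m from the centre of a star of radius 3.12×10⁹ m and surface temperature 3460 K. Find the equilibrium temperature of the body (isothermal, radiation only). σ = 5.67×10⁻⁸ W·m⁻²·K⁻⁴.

The star's surface emits σT_*⁴; at distance d the flux is S = σT_*⁴(R_*/d)².
S = 5.67×10⁻⁸·(3460)⁴·(3.12×10⁹/5.47×10¹¹)² = 264.4 W/m².
For an isothermal sphere T⁴ = (1−a)S/(4σ) = 1.166×10⁹ K⁴.

T ≈ 185 K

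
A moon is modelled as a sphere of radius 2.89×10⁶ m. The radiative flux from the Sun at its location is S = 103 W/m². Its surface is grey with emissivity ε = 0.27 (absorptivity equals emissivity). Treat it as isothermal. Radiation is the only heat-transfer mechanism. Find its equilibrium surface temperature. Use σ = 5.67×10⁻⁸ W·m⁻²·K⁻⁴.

At equilibrium, absorbed power = emitted power.
Absorbing cross-section = πr² = 2.624×10¹³ m²; emitting surface = 4πr² = 1.050×10¹⁴ m² (ratio 4).
εS·A_cross = εσ·A_surf·T⁴  ⇒  T⁴ = S/(4σ)   (ε cancels).
T⁴ = 103/(4·5.67×10⁻⁸) = 4.541×10⁸ K⁴.
T = (4.541×10⁸)^(1/4).

T ≈ 146 K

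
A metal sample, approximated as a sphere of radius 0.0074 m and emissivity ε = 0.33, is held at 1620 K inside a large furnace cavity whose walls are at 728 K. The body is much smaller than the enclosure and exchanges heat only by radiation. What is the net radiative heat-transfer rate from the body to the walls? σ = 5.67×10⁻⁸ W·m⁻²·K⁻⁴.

P_net ≈ 85.1 W

For a small grey body in a large enclosure: P_net = εσA(T_body⁴ − T_wall⁴).
A = 4πr² = 6.881×10⁻⁴ m²; T_body⁴ − T_wall⁴ = 6.887×10¹² − 2.809×10¹¹ = 6.607×10¹² K⁴.
|P_net| = 0.33·5.67×10⁻⁸·6.881×10⁻⁴·6.607×10¹².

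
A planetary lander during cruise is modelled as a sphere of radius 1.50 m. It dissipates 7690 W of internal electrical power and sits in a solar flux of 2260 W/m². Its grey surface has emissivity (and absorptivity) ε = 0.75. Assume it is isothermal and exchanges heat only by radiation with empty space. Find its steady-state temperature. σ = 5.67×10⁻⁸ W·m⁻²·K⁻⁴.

At steady state, absorbed solar power + internal power = radiated power.
Absorbed: α·S·A_cross = 0.75·2260·7.069 = 11980 W (cross-section πr²).
Total input = 11980 + 7690 = 19670 W.
Radiated: εσ·A_surf·T⁴ with A_surf = 4πr² = 28.27 m².
T⁴ = 19670/(0.75·5.67×10⁻⁸·28.27) = 1.636×10¹⁰ K⁴.

T ≈ 358 K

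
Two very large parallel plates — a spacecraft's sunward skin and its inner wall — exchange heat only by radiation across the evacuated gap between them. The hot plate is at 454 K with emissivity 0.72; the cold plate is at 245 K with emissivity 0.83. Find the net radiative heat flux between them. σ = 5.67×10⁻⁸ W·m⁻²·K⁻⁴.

For two infinite grey parallel plates, q = σ(T₁⁴ − T₂⁴)/(1/ε₁ + 1/ε₂ − 1).
T₁⁴ − T₂⁴ = 4.248×10¹⁰ − 3.603×10⁹ = 3.888×10¹⁰ K⁴.
1/ε₁ + 1/ε₂ − 1 = 1.389 + 1.205 − 1 = 1.594.
q = 5.67×10⁻⁸ × 3.888×10¹⁰ / 1.594.

q ≈ 1380 W/m²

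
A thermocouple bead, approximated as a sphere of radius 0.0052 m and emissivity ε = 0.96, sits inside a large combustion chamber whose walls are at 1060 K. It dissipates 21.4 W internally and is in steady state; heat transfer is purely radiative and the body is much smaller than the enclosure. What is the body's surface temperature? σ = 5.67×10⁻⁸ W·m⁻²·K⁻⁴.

T ≈ 1250 K

For a small grey body in a large enclosure, net radiated power = εσA(T⁴ − T_w⁴).
Steady state: P = εσA(T⁴ − T_w⁴) with A = 4πr² = 3.398×10⁻⁴ m².
T⁴ = P/(εσA) + T_w⁴ = 21.4/(0.96·5.67×10⁻⁸·3.398×10⁻⁴) + (1060)⁴
    = 1.157×10¹² + 1.262×10¹² = 2.420×10¹² K⁴.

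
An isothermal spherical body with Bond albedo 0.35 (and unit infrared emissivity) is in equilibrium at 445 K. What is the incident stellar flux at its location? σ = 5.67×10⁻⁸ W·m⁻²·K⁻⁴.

(1−a)S·πr² = σ·4πr²·T⁴ ⇒ S = 4σT⁴/(1−a).
S = 4·5.67×10⁻⁸·3.921×10¹⁰/0.650.

S ≈ 13700 W/m²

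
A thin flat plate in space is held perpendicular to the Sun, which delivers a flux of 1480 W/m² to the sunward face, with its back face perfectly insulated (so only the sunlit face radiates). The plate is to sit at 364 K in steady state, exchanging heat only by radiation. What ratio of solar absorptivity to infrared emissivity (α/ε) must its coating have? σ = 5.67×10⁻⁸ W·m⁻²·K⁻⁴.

Balance: αS·A = εσ·1A·T⁴ ⇒ α/ε = σT⁴/S.
α/ε = 5.67×10⁻⁸·(364)⁴/1480 = 5.67×10⁻⁸·1.756×10¹⁰/1480.

α/ε ≈ 0.673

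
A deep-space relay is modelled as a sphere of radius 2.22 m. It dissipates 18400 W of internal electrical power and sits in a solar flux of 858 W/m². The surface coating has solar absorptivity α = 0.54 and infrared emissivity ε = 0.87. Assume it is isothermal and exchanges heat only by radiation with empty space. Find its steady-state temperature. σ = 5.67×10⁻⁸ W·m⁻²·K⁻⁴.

At steady state, absorbed solar power + internal power = radiated power.
Absorbed: α·S·A_cross = 0.54·858·15.48 = 7174 W (cross-section πr²).
Total input = 7174 + 18400 = 25570 W.
Radiated: εσ·A_surf·T⁴ with A_surf = 4πr² = 61.93 m².
T⁴ = 25570/(0.87·5.67×10⁻⁸·61.93) = 8.371×10⁹ K⁴.

T ≈ 302 K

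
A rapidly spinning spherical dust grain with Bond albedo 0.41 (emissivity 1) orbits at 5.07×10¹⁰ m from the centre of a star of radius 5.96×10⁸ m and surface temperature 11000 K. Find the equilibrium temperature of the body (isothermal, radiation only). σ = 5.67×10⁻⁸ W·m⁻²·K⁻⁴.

The star's surface emits σT_*⁴; at distance d the flux is S = σT_*⁴(R_*/d)².
S = 5.67×10⁻⁸·(11000)⁴·(5.96×10⁸/5.07×10¹⁰)² = 1.147×10⁵ W/m².
For an isothermal sphere T⁴ = (1−a)S/(4σ) = 2.984×10¹¹ K⁴.

T ≈ 739 K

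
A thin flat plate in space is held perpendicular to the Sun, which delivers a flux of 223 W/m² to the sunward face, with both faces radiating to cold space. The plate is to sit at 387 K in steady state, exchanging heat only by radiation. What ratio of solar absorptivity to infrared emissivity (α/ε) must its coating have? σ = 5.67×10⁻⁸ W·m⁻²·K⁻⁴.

α/ε ≈ 11.4

Balance: αS·A = εσ·2A·T⁴ ⇒ α/ε = 2σT⁴/S.
α/ε = 2·5.67×10⁻⁸·(387)⁴/223 = 2·5.67×10⁻⁸·2.243×10¹⁰/223.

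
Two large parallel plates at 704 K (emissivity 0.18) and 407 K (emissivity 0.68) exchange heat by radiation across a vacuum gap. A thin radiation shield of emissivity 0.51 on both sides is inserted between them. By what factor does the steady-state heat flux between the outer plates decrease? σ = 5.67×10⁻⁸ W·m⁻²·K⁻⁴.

Without shield: q₀ = σΔ(T⁴)/(1/ε₁+1/ε₂−1) with denominator 6.026.
With shield the two gaps are in series; the resistances add: (1/ε₁+1/ε_s−1)+(1/ε_s+1/ε₂−1) = 6.516+2.431 = 8.948.
Heat-flux ratio q₀/q = 8.948/6.026.

factor ≈ 1.48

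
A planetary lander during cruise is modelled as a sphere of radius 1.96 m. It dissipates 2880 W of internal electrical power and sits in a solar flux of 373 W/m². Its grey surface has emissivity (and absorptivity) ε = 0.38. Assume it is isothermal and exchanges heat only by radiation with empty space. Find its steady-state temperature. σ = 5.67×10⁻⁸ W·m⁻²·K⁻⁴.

T ≈ 258 K

At steady state, absorbed solar power + internal power = radiated power.
Absorbed: α·S·A_cross = 0.38·373·12.07 = 1711 W (cross-section πr²).
Total input = 1711 + 2880 = 4591 W.
Radiated: εσ·A_surf·T⁴ with A_surf = 4πr² = 48.27 m².
T⁴ = 4591/(0.38·5.67×10⁻⁸·48.27) = 4.413×10⁹ K⁴.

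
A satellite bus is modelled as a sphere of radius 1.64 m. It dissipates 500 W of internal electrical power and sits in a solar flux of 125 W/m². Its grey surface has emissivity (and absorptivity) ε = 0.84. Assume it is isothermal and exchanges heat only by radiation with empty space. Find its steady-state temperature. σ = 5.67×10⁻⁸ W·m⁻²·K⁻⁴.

At steady state, absorbed solar power + internal power = radiated power.
Absorbed: α·S·A_cross = 0.84·125·8.450 = 887.2 W (cross-section πr²).
Total input = 887.2 + 500 = 1387 W.
Radiated: εσ·A_surf·T⁴ with A_surf = 4πr² = 33.80 m².
T⁴ = 1387/(0.84·5.67×10⁻⁸·33.80) = 8.618×10⁸ K⁴.

T ≈ 171 K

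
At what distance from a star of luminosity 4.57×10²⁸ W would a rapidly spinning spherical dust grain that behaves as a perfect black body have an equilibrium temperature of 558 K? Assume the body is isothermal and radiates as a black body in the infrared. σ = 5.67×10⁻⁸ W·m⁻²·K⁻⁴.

d ≈ 4.07×10¹¹ m

For an isothermal black-emitting sphere, (1−a)S·πr² = σ·4πr²·T⁴ ⇒ S = 4σT⁴/(1−a).
S = 4·5.67×10⁻⁸·(558)⁴/1.00 = 21990 W/m².
Flux falls as S = L/(4πd²), so d = √(L/(4πS)) = √(4.57×10²⁸/(4π·21990)).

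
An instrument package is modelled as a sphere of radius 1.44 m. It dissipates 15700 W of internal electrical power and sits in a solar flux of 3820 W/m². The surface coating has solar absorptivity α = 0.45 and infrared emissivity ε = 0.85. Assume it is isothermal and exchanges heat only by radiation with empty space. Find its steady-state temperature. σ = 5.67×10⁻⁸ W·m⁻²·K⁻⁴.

At steady state, absorbed solar power + internal power = radiated power.
Absorbed: α·S·A_cross = 0.45·3820·6.514 = 11200 W (cross-section πr²).
Total input = 11200 + 15700 = 26900 W.
Radiated: εσ·A_surf·T⁴ with A_surf = 4πr² = 26.06 m².
T⁴ = 26900/(0.85·5.67×10⁻⁸·26.06) = 2.142×10¹⁰ K⁴.

T ≈ 383 K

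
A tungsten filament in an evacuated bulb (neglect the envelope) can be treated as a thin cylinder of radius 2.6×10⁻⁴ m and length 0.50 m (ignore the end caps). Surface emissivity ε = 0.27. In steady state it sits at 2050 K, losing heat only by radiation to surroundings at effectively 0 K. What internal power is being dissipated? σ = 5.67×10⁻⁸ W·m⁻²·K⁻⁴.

P ≈ 221 W

Steady state: P = εσA T⁴.
A = 2πrL = 8.168×10⁻⁴ m²; T⁴ = (2050)⁴ = 1.766×10¹³ K⁴.
P = 0.27 × 5.67×10⁻⁸ × 8.168×10⁻⁴ × 1.766×10¹³.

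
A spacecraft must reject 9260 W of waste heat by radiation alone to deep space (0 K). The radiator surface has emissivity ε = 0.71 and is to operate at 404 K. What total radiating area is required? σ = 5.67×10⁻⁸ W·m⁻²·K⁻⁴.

A ≈ 8.63 m²

P = εσA T⁴ ⇒ A = P/(εσT⁴).
T⁴ = 2.664×10¹⁰ K⁴.
A = 9260/(0.71 × 5.67×10⁻⁸ × 2.664×10¹⁰).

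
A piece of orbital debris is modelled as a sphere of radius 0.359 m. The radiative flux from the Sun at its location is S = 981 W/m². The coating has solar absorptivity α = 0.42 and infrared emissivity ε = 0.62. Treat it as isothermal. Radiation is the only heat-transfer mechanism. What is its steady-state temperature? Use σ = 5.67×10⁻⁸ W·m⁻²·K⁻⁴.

T ≈ 233 K

At equilibrium, absorbed power = emitted power.
Absorbing cross-section = πr² = 0.4049 m²; emitting surface = 4πr² = 1.620 m² (ratio 4).
αS·A_cross = εσ·A_surf·T⁴  ⇒  T⁴ = αS/(ε·4σ).
T⁴ = 0.420·981/(0.62·4·5.67×10⁻⁸) = 2.930×10⁹ K⁴.
T = (2.930×10⁹)^(1/4).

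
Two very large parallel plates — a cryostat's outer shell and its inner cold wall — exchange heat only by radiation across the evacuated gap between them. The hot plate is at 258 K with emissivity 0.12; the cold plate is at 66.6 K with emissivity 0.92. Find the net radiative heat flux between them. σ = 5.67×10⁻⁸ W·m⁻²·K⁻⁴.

For two infinite grey parallel plates, q = σ(T₁⁴ − T₂⁴)/(1/ε₁ + 1/ε₂ − 1).
T₁⁴ − T₂⁴ = 4.431×10⁹ − 1.967×10⁷ = 4.411×10⁹ K⁴.
1/ε₁ + 1/ε₂ − 1 = 8.333 + 1.087 − 1 = 8.420.
q = 5.67×10⁻⁸ × 4.411×10⁹ / 8.420.

q ≈ 29.7 W/m²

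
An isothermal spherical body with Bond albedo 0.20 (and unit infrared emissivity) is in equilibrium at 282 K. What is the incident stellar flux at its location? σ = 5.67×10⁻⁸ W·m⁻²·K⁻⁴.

(1−a)S·πr² = σ·4πr²·T⁴ ⇒ S = 4σT⁴/(1−a).
S = 4·5.67×10⁻⁸·6.324×10⁹/0.800.

S ≈ 1790 W/m²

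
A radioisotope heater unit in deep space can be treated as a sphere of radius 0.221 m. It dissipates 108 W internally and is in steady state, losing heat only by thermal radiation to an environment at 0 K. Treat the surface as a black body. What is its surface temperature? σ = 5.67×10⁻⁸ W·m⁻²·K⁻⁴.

T ≈ 236 K

Steady state: internal power = radiated power, P = εσA T⁴.
Radiating area A = 4πr² = 0.6138 m².
T⁴ = P/(εσA) = 108/(1.0·5.67×10⁻⁸·0.6138) = 3.103×10⁹ K⁴.
T = (3.103×10⁹)^(1/4).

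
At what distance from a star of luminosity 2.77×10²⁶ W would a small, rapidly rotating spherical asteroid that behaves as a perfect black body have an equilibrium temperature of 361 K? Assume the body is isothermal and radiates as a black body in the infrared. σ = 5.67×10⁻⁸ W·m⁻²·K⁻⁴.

d ≈ 7.56×10¹⁰ m

For an isothermal black-emitting sphere, (1−a)S·πr² = σ·4πr²·T⁴ ⇒ S = 4σT⁴/(1−a).
S = 4·5.67×10⁻⁸·(361)⁴/1.00 = 3852 W/m².
Flux falls as S = L/(4πd²), so d = √(L/(4πS)) = √(2.77×10²⁶/(4π·3852)).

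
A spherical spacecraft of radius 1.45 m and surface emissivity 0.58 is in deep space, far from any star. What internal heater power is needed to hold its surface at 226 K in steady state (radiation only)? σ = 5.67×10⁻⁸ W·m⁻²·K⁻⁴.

P ≈ 2270 W

P = εσ·4πr²·T⁴.
4πr² = 26.42 m²; T⁴ = 2.609×10⁹ K⁴.
P = 0.58·5.67×10⁻⁸·26.42·2.609×10⁹.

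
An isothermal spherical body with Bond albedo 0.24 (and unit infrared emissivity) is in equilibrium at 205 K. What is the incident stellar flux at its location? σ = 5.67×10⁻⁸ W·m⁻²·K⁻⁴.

S ≈ 527 W/m²

(1−a)S·πr² = σ·4πr²·T⁴ ⇒ S = 4σT⁴/(1−a).
S = 4·5.67×10⁻⁸·1.766×10⁹/0.760.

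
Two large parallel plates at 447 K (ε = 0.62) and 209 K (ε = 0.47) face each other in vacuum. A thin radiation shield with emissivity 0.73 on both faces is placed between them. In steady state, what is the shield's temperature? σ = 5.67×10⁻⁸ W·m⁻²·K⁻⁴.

In steady state the net flux on the hot side equals that on the cold side.
σ(T₁⁴−T_s⁴)/D₁ = σ(T_s⁴−T₂⁴)/D₂, with D₁ = 1/ε₁+1/ε_s−1 = 1.983, D₂ = 1/ε_s+1/ε₂−1 = 2.498.
Solve for T_s⁴: T_s⁴ = (D₂·T₁⁴ + D₁·T₂⁴)/(D₁+D₂) = 2.310×10¹⁰ K⁴.

T_s ≈ 390 K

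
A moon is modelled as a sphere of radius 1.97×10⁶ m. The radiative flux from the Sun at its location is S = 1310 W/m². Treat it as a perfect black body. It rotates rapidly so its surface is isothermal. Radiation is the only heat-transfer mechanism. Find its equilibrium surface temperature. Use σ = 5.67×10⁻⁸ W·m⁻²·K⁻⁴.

At equilibrium, absorbed power = emitted power.
Absorbing cross-section = πr² = 1.219×10¹³ m²; emitting surface = 4πr² = 4.877×10¹³ m² (ratio 4).
S·A_cross = εσ·A_surf·T⁴  ⇒  T⁴ = S/(4σ).
T⁴ = 1.00·1310/(4·5.67×10⁻⁸) = 5.776×10⁹ K⁴.
T = (5.776×10⁹)^(1/4).

T ≈ 276 K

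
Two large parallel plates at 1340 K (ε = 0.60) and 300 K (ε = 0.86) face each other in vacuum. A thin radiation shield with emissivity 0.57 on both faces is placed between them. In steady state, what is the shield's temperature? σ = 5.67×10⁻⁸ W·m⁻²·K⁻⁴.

In steady state the net flux on the hot side equals that on the cold side.
σ(T₁⁴−T_s⁴)/D₁ = σ(T_s⁴−T₂⁴)/D₂, with D₁ = 1/ε₁+1/ε_s−1 = 2.421, D₂ = 1/ε_s+1/ε₂−1 = 1.917.
Solve for T_s⁴: T_s⁴ = (D₂·T₁⁴ + D₁·T₂⁴)/(D₁+D₂) = 1.429×10¹² K⁴.

T_s ≈ 1090 K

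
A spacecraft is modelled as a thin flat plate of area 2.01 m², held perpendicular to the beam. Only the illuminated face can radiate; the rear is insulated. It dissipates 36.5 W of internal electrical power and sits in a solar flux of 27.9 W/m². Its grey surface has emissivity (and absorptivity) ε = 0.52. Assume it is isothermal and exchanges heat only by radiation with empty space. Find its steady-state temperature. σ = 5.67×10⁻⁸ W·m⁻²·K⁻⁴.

At steady state, absorbed solar power + internal power = radiated power.
Absorbed: α·S·A_cross = 0.52·27.9·2.010 = 29.16 W (cross-section A).
Total input = 29.16 + 36.5 = 65.66 W.
Radiated: εσ·A_surf·T⁴ with A_surf = A = 2.010 m².
T⁴ = 65.66/(0.52·5.67×10⁻⁸·2.010) = 1.108×10⁹ K⁴.

T ≈ 182 K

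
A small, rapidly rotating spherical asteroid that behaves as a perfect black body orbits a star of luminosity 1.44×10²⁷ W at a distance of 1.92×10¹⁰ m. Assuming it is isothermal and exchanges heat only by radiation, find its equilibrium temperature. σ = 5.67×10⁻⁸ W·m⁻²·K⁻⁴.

T ≈ 1080 K

First find the stellar flux at distance d: S = L/(4πd²) = 1.44×10²⁷/(4π·(1.92×10¹⁰)²) = 3.108×10⁵ W/m².
For an isothermal sphere, absorbed (1−a)S·πr² = emitted σ·4πr²·T⁴, so T⁴ = (1−a)S/(4σ).
T⁴ = 1.00·3.108×10⁵/(4·5.67×10⁻⁸) = 1.371×10¹² K⁴.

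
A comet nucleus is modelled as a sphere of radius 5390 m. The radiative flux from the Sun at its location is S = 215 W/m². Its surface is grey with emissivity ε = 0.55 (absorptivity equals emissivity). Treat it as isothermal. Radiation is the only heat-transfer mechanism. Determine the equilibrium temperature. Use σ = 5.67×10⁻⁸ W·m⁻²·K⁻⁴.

At equilibrium, absorbed power = emitted power.
Absorbing cross-section = πr² = 9.127×10⁷ m²; emitting surface = 4πr² = 3.651×10⁸ m² (ratio 4).
εS·A_cross = εσ·A_surf·T⁴  ⇒  T⁴ = S/(4σ)   (ε cancels).
T⁴ = 215/(4·5.67×10⁻⁸) = 9.480×10⁸ K⁴.
T = (9.480×10⁸)^(1/4).

T ≈ 175 K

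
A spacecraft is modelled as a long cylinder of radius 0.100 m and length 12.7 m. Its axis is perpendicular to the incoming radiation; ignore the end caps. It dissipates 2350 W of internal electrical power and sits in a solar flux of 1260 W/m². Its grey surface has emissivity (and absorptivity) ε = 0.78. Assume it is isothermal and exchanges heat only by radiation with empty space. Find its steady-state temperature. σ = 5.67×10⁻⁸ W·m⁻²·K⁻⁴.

At steady state, absorbed solar power + internal power = radiated power.
Absorbed: α·S·A_cross = 0.78·1260·2.540 = 2496 W (cross-section 2rL).
Total input = 2496 + 2350 = 4846 W.
Radiated: εσ·A_surf·T⁴ with A_surf = 2πrL = 7.980 m².
T⁴ = 4846/(0.78·5.67×10⁻⁸·7.980) = 1.373×10¹⁰ K⁴.

T ≈ 342 K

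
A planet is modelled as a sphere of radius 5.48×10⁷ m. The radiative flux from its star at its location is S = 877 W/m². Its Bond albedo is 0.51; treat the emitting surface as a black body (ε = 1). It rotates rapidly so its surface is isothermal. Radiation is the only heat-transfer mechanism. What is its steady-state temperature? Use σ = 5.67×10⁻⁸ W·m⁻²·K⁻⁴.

T ≈ 209 K

At equilibrium, absorbed power = emitted power.
Absorbing cross-section = πr² = 9.434×10¹⁵ m²; emitting surface = 4πr² = 3.774×10¹⁶ m² (ratio 4).
(1−a)S·A_cross = εσ·A_surf·T⁴  ⇒  T⁴ = (1−a)S/(4σ).
T⁴ = 0.490·877/(4·5.67×10⁻⁸) = 1.895×10⁹ K⁴.
T = (1.895×10⁹)^(1/4).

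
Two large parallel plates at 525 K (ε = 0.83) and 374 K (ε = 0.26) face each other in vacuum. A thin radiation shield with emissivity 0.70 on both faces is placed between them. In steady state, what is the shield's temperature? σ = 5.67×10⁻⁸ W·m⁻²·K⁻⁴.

In steady state the net flux on the hot side equals that on the cold side.
σ(T₁⁴−T_s⁴)/D₁ = σ(T_s⁴−T₂⁴)/D₂, with D₁ = 1/ε₁+1/ε_s−1 = 1.633, D₂ = 1/ε_s+1/ε₂−1 = 4.275.
Solve for T_s⁴: T_s⁴ = (D₂·T₁⁴ + D₁·T₂⁴)/(D₁+D₂) = 6.038×10¹⁰ K⁴.

T_s ≈ 496 K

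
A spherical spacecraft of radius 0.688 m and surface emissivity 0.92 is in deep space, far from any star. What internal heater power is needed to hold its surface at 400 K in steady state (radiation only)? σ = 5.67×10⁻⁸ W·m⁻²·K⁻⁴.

P ≈ 7940 W

P = εσ·4πr²·T⁴.
4πr² = 5.948 m²; T⁴ = 2.560×10¹⁰ K⁴.
P = 0.92·5.67×10⁻⁸·5.948·2.560×10¹⁰.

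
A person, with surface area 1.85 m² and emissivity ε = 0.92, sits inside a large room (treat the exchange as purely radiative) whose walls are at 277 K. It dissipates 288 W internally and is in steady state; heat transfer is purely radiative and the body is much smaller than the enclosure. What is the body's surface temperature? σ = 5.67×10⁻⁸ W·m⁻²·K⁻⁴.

T ≈ 307 K

For a small grey body in a large enclosure, net radiated power = εσA(T⁴ − T_w⁴).
Steady state: P = εσA(T⁴ − T_w⁴) with A = 1.85 m².
T⁴ = P/(εσA) + T_w⁴ = 288/(0.92·5.67×10⁻⁸·1.850) + (277)⁴
    = 2.984×10⁹ + 5.887×10⁹ = 8.872×10⁹ K⁴.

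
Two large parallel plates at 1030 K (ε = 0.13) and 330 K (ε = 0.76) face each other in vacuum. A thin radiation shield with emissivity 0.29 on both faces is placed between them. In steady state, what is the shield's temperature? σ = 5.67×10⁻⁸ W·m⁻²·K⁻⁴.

In steady state the net flux on the hot side equals that on the cold side.
σ(T₁⁴−T_s⁴)/D₁ = σ(T_s⁴−T₂⁴)/D₂, with D₁ = 1/ε₁+1/ε_s−1 = 10.14, D₂ = 1/ε_s+1/ε₂−1 = 3.764.
Solve for T_s⁴: T_s⁴ = (D₂·T₁⁴ + D₁·T₂⁴)/(D₁+D₂) = 3.133×10¹¹ K⁴.

T_s ≈ 748 K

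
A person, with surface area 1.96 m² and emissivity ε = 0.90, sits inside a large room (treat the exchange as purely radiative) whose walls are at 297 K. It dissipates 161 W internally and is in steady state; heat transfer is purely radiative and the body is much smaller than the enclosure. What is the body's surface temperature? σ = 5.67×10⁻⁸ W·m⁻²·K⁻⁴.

T ≈ 311 K

For a small grey body in a large enclosure, net radiated power = εσA(T⁴ − T_w⁴).
Steady state: P = εσA(T⁴ − T_w⁴) with A = 1.96 m².
T⁴ = P/(εσA) + T_w⁴ = 161/(0.90·5.67×10⁻⁸·1.960) + (297)⁴
    = 1.610×10⁹ + 7.781×10⁹ = 9.391×10⁹ K⁴.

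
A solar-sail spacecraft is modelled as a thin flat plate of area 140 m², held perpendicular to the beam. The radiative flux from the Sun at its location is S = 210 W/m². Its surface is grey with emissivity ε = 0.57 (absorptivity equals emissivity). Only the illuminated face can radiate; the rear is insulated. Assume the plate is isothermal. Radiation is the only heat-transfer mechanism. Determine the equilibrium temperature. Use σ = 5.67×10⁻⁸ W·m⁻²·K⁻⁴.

At equilibrium, absorbed power = emitted power.
Absorbing cross-section = A = 140.0 m²; emitting surface = A = 140.0 m² (ratio 1).
εS·A_cross = εσ·A_surf·T⁴  ⇒  T⁴ = S/(1σ)   (ε cancels).
T⁴ = 210/(1·5.67×10⁻⁸) = 3.704×10⁹ K⁴.
T = (3.704×10⁹)^(1/4).

T ≈ 247 K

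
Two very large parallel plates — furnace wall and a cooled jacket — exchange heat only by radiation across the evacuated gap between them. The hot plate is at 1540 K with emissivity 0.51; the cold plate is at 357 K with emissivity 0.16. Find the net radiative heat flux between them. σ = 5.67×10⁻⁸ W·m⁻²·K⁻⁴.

q ≈ 44100 W/m²

For two infinite grey parallel plates, q = σ(T₁⁴ − T₂⁴)/(1/ε₁ + 1/ε₂ − 1).
T₁⁴ − T₂⁴ = 5.624×10¹² − 1.624×10¹⁰ = 5.608×10¹² K⁴.
1/ε₁ + 1/ε₂ − 1 = 1.961 + 6.250 − 1 = 7.211.
q = 5.67×10⁻⁸ × 5.608×10¹² / 7.211.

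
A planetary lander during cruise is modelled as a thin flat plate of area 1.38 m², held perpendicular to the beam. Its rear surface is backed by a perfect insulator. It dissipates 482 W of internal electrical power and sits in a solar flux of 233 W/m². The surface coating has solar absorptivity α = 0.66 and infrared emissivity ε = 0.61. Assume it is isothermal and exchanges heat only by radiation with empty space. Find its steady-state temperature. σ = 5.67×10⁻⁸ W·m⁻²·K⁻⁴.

T ≈ 347 K

At steady state, absorbed solar power + internal power = radiated power.
Absorbed: α·S·A_cross = 0.66·233·1.380 = 212.2 W (cross-section A).
Total input = 212.2 + 482 = 694.2 W.
Radiated: εσ·A_surf·T⁴ with A_surf = A = 1.380 m².
T⁴ = 694.2/(0.61·5.67×10⁻⁸·1.380) = 1.454×10¹⁰ K⁴.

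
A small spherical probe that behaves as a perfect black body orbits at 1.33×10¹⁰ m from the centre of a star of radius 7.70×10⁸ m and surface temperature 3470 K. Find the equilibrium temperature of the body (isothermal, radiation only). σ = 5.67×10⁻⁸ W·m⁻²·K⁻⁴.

The star's surface emits σT_*⁴; at distance d the flux is S = σT_*⁴(R_*/d)².
S = 5.67×10⁻⁸·(3470)⁴·(7.70×10⁸/1.33×10¹⁰)² = 27550 W/m².
For an isothermal sphere T⁴ = (1−a)S/(4σ) = 1.215×10¹¹ K⁴.

T ≈ 590 K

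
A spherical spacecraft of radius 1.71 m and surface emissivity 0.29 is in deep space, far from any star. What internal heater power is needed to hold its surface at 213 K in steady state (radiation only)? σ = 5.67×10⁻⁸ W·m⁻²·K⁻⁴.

P = εσ·4πr²·T⁴.
4πr² = 36.75 m²; T⁴ = 2.058×10⁹ K⁴.
P = 0.29·5.67×10⁻⁸·36.75·2.058×10⁹.

P ≈ 1240 W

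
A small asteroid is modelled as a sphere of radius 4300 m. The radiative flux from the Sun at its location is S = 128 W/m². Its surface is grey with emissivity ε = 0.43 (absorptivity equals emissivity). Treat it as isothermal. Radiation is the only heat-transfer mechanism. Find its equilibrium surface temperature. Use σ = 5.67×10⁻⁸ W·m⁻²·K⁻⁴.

T ≈ 154 K

At equilibrium, absorbed power = emitted power.
Absorbing cross-section = πr² = 5.809×10⁷ m²; emitting surface = 4πr² = 2.324×10⁸ m² (ratio 4).
εS·A_cross = εσ·A_surf·T⁴  ⇒  T⁴ = S/(4σ)   (ε cancels).
T⁴ = 128/(4·5.67×10⁻⁸) = 5.644×10⁸ K⁴.
T = (5.644×10⁸)^(1/4).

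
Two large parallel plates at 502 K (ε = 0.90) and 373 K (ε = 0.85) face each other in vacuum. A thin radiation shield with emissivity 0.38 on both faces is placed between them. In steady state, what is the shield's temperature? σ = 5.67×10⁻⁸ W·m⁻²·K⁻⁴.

T_s ≈ 452 K

In steady state the net flux on the hot side equals that on the cold side.
σ(T₁⁴−T_s⁴)/D₁ = σ(T_s⁴−T₂⁴)/D₂, with D₁ = 1/ε₁+1/ε_s−1 = 2.743, D₂ = 1/ε_s+1/ε₂−1 = 2.808.
Solve for T_s⁴: T_s⁴ = (D₂·T₁⁴ + D₁·T₂⁴)/(D₁+D₂) = 4.169×10¹⁰ K⁴.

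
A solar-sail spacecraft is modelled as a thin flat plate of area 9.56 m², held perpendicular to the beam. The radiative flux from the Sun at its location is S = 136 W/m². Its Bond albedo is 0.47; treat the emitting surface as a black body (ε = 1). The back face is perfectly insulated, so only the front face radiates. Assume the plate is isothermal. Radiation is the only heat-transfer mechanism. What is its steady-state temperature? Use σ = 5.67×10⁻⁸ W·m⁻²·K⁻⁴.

At equilibrium, absorbed power = emitted power.
Absorbing cross-section = A = 9.560 m²; emitting surface = A = 9.560 m² (ratio 1).
(1−a)S·A_cross = εσ·A_surf·T⁴  ⇒  T⁴ = (1−a)S/(1σ).
T⁴ = 0.530·136/(1·5.67×10⁻⁸) = 1.271×10⁹ K⁴.
T = (1.271×10⁹)^(1/4).

T ≈ 189 K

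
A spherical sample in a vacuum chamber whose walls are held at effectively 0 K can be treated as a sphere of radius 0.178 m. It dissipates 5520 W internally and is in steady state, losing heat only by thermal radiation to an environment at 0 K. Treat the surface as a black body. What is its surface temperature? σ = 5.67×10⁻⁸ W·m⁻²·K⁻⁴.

Steady state: internal power = radiated power, P = εσA T⁴.
Radiating area A = 4πr² = 0.3982 m².
T⁴ = P/(εσA) = 5520/(1.0·5.67×10⁻⁸·0.3982) = 2.445×10¹¹ K⁴.
T = (2.445×10¹¹)^(1/4).

T ≈ 703 K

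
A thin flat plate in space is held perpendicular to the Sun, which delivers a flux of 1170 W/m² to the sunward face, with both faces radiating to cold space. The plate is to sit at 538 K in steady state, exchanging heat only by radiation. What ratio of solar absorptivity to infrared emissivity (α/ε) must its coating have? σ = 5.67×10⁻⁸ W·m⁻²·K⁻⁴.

α/ε ≈ 8.12

Balance: αS·A = εσ·2A·T⁴ ⇒ α/ε = 2σT⁴/S.
α/ε = 2·5.67×10⁻⁸·(538)⁴/1170 = 2·5.67×10⁻⁸·8.378×10¹⁰/1170.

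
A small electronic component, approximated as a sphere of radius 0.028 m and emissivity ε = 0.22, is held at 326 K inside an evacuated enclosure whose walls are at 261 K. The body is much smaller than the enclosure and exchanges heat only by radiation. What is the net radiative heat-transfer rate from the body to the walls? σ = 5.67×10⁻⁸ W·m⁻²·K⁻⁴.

For a small grey body in a large enclosure: P_net = εσA(T_body⁴ − T_wall⁴).
A = 4πr² = 0.009852 m²; T_body⁴ − T_wall⁴ = 1.129×10¹⁰ − 4.640×10⁹ = 6.654×10⁹ K⁴.
|P_net| = 0.22·5.67×10⁻⁸·0.009852·6.654×10⁹.

P_net ≈ 0.818 W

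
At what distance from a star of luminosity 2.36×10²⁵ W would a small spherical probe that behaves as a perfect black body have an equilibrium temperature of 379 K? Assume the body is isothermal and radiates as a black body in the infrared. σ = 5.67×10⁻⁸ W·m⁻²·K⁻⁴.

For an isothermal black-emitting sphere, (1−a)S·πr² = σ·4πr²·T⁴ ⇒ S = 4σT⁴/(1−a).
S = 4·5.67×10⁻⁸·(379)⁴/1.00 = 4680 W/m².
Flux falls as S = L/(4πd²), so d = √(L/(4πS)) = √(2.36×10²⁵/(4π·4680)).

d ≈ 2.00×10¹⁰ m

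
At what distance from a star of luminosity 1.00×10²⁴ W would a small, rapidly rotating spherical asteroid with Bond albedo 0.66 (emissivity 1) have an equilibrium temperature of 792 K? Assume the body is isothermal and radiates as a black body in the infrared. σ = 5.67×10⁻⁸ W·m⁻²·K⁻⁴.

d ≈ 5.51×10⁸ m

For an isothermal black-emitting sphere, (1−a)S·πr² = σ·4πr²·T⁴ ⇒ S = 4σT⁴/(1−a).
S = 4·5.67×10⁻⁸·(792)⁴/0.340 = 2.625×10⁵ W/m².
Flux falls as S = L/(4πd²), so d = √(L/(4πS)) = √(1.00×10²⁴/(4π·2.625×10⁵)).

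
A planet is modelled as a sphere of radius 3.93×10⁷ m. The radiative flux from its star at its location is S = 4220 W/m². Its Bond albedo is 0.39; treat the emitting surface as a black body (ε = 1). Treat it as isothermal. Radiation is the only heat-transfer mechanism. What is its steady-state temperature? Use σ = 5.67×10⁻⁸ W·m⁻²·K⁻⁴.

At equilibrium, absorbed power = emitted power.
Absorbing cross-section = πr² = 4.852×10¹⁵ m²; emitting surface = 4πr² = 1.941×10¹⁶ m² (ratio 4).
(1−a)S·A_cross = εσ·A_surf·T⁴  ⇒  T⁴ = (1−a)S/(4σ).
T⁴ = 0.610·4220/(4·5.67×10⁻⁸) = 1.135×10¹⁰ K⁴.
T = (1.135×10¹⁰)^(1/4).

T ≈ 326 K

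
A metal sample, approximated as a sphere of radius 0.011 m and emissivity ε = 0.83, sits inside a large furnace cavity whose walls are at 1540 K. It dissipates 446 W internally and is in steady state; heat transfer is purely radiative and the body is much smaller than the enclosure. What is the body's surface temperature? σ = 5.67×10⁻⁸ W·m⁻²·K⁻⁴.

For a small grey body in a large enclosure, net radiated power = εσA(T⁴ − T_w⁴).
Steady state: P = εσA(T⁴ − T_w⁴) with A = 4πr² = 0.001521 m².
T⁴ = P/(εσA) + T_w⁴ = 446/(0.83·5.67×10⁻⁸·0.001521) + (1540)⁴
    = 6.233×10¹² + 5.624×10¹² = 1.186×10¹³ K⁴.

T ≈ 1860 K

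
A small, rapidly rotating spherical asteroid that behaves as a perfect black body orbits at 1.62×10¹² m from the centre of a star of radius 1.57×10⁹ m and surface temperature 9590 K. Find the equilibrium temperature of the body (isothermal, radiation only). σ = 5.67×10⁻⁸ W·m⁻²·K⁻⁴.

T ≈ 211 K

The star's surface emits σT_*⁴; at distance d the flux is S = σT_*⁴(R_*/d)².
S = 5.67×10⁻⁸·(9590)⁴·(1.57×10⁹/1.62×10¹²)² = 450.4 W/m².
For an isothermal sphere T⁴ = (1−a)S/(4σ) = 1.986×10⁹ K⁴.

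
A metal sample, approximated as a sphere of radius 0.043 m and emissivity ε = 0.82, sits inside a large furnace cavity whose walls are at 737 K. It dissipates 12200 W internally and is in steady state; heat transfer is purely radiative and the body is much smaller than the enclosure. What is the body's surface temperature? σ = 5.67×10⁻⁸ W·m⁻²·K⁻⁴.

T ≈ 1850 K

For a small grey body in a large enclosure, net radiated power = εσA(T⁴ − T_w⁴).
Steady state: P = εσA(T⁴ − T_w⁴) with A = 4πr² = 0.02324 m².
T⁴ = P/(εσA) + T_w⁴ = 12200/(0.82·5.67×10⁻⁸·0.02324) + (737)⁴
    = 1.129×10¹³ + 2.950×10¹¹ = 1.159×10¹³ K⁴.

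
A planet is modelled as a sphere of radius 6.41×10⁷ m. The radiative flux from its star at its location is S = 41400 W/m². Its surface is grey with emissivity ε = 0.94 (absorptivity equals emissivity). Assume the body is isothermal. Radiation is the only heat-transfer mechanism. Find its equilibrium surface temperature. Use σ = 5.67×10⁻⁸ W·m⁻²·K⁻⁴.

At equilibrium, absorbed power = emitted power.
Absorbing cross-section = πr² = 1.291×10¹⁶ m²; emitting surface = 4πr² = 5.163×10¹⁶ m² (ratio 4).
εS·A_cross = εσ·A_surf·T⁴  ⇒  T⁴ = S/(4σ)   (ε cancels).
T⁴ = 41400/(4·5.67×10⁻⁸) = 1.825×10¹¹ K⁴.
T = (1.825×10¹¹)^(1/4).

T ≈ 654 K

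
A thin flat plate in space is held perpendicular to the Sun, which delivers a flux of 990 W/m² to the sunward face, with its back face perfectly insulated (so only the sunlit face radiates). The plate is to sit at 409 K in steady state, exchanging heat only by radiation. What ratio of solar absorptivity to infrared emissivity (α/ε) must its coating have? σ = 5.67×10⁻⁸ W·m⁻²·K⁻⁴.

α/ε ≈ 1.60

Balance: αS·A = εσ·1A·T⁴ ⇒ α/ε = σT⁴/S.
α/ε = 5.67×10⁻⁸·(409)⁴/990 = 5.67×10⁻⁸·2.798×10¹⁰/990.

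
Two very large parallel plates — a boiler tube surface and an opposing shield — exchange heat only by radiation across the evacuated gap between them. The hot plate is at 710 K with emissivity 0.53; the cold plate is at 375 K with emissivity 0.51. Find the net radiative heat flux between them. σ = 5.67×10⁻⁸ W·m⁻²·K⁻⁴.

For two infinite grey parallel plates, q = σ(T₁⁴ − T₂⁴)/(1/ε₁ + 1/ε₂ − 1).
T₁⁴ − T₂⁴ = 2.541×10¹¹ − 1.978×10¹⁰ = 2.343×10¹¹ K⁴.
1/ε₁ + 1/ε₂ − 1 = 1.887 + 1.961 − 1 = 2.848.
q = 5.67×10⁻⁸ × 2.343×10¹¹ / 2.848.

q ≈ 4670 W/m²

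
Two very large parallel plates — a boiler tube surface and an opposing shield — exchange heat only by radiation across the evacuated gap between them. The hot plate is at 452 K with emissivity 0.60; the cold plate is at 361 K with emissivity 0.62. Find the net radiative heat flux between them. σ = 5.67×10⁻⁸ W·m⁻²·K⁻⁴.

q ≈ 616 W/m²

For two infinite grey parallel plates, q = σ(T₁⁴ − T₂⁴)/(1/ε₁ + 1/ε₂ − 1).
T₁⁴ − T₂⁴ = 4.174×10¹⁰ − 1.698×10¹⁰ = 2.476×10¹⁰ K⁴.
1/ε₁ + 1/ε₂ − 1 = 1.667 + 1.613 − 1 = 2.280.
q = 5.67×10⁻⁸ × 2.476×10¹⁰ / 2.280.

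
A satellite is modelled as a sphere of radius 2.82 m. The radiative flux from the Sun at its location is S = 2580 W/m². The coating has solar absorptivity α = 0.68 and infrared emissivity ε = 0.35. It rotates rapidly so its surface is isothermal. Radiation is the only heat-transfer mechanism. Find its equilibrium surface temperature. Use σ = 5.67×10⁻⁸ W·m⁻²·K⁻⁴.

T ≈ 386 K

At equilibrium, absorbed power = emitted power.
Absorbing cross-section = πr² = 24.98 m²; emitting surface = 4πr² = 99.93 m² (ratio 4).
αS·A_cross = εσ·A_surf·T⁴  ⇒  T⁴ = αS/(ε·4σ).
T⁴ = 0.680·2580/(0.35·4·5.67×10⁻⁸) = 2.210×10¹⁰ K⁴.
T = (2.210×10¹⁰)^(1/4).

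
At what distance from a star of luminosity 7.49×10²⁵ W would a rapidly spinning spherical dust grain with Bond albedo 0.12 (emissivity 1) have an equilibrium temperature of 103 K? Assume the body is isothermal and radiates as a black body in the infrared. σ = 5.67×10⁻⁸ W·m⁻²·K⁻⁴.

For an isothermal black-emitting sphere, (1−a)S·πr² = σ·4πr²·T⁴ ⇒ S = 4σT⁴/(1−a).
S = 4·5.67×10⁻⁸·(103)⁴/0.880 = 29.01 W/m².
Flux falls as S = L/(4πd²), so d = √(L/(4πS)) = √(7.49×10²⁵/(4π·29.01)).

d ≈ 4.53×10¹¹ m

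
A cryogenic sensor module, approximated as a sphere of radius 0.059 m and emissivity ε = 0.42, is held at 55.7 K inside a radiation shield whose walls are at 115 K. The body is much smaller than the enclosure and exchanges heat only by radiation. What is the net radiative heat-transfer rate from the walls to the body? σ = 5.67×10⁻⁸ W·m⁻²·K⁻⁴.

P_net ≈ 0.172 W

For a small grey body in a large enclosure: P_net = εσA(T_body⁴ − T_wall⁴).
A = 4πr² = 0.04374 m²; T_body⁴ − T_wall⁴ = 9.625×10⁶ − 1.749×10⁸ = -1.653×10⁸ K⁴.
|P_net| = 0.42·5.67×10⁻⁸·0.04374·1.653×10⁸.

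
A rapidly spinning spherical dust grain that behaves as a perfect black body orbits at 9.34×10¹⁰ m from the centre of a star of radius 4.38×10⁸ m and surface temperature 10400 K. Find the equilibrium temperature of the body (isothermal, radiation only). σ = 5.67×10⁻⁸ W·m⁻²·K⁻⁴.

T ≈ 504 K

The star's surface emits σT_*⁴; at distance d the flux is S = σT_*⁴(R_*/d)².
S = 5.67×10⁻⁸·(10400)⁴·(4.38×10⁸/9.34×10¹⁰)² = 14590 W/m².
For an isothermal sphere T⁴ = (1−a)S/(4σ) = 6.432×10¹⁰ K⁴.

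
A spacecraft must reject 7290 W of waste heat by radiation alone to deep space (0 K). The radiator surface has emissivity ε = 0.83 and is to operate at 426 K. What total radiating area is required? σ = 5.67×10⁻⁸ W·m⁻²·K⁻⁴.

P = εσA T⁴ ⇒ A = P/(εσT⁴).
T⁴ = 3.293×10¹⁰ K⁴.
A = 7290/(0.83 × 5.67×10⁻⁸ × 3.293×10¹⁰).

A ≈ 4.70 m²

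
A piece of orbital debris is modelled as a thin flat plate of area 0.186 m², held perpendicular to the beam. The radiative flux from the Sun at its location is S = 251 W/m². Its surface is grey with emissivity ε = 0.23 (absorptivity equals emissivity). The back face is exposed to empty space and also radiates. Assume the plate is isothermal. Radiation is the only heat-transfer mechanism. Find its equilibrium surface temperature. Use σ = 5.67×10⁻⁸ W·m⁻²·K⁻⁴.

T ≈ 217 K

At equilibrium, absorbed power = emitted power.
Absorbing cross-section = A = 0.1860 m²; emitting surface = 2A = 0.3720 m² (ratio 2).
εS·A_cross = εσ·A_surf·T⁴  ⇒  T⁴ = S/(2σ)   (ε cancels).
T⁴ = 251/(2·5.67×10⁻⁸) = 2.213×10⁹ K⁴.
T = (2.213×10⁹)^(1/4).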